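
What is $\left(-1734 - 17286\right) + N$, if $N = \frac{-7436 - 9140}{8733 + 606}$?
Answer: $- \frac{177644356}{9339} \approx -19022.0$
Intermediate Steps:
$N = - \frac{16576}{9339} \approx -1.7749$
$\left(-1734 - 17286\right) + N = \left(-1734 - 17286\right) - \frac{16576}{9339} = -19020 - \frac{16576}{9339} = - \frac{177644356}{9339}$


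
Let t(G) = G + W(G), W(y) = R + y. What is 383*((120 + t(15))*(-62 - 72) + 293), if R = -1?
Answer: -7534759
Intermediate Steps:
W(y) = -1 + y
t(G) = -1 + 2*G (t(G) = G + (-1 + G) = -1 + 2*G)
383*((120 + t(15))*(-62 - 72) + 293) = 383*((120 + (-1 + 2*15))*(-62 - 72) + 293) = 383*((120 + (-1 + 30))*(-134) + 293) = 383*((120 + 29)*(-134) + 293) = 383*(149*(-134) + 293) = 383*(-19966 + 293) = 383*(-19673) = -7534759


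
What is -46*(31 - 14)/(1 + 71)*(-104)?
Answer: 10166/9 ≈ 1129.6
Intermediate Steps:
-46*(31 - 14)/(1 + 71)*(-104) = -782/72*(-104) = -46*17/72*(-104) = -391/36*(-104) = 10166/9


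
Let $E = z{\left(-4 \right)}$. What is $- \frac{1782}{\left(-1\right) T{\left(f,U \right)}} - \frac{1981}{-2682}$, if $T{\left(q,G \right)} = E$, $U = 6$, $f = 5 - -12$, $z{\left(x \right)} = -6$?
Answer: $- \frac{794573}{2682} \approx -296.26$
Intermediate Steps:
$f = 17$ ($f = 5 + 12 = 17$)
$E = -6$
$T{\left(q,G \right)} = -6$
$- \frac{1782}{\left(-1\right) T{\left(f,U \right)}} - \frac{1981}{-2682} = - \frac{1782}{\left(-1\right) \left(-6\right)} - \frac{1981}{-2682} = - \frac{1782}{6} - - \frac{1981}{2682} = \left(-1782\right) \frac{1}{6} + \frac{1981}{2682} = -297 + \frac{1981}{2682} = - \frac{794573}{2682}$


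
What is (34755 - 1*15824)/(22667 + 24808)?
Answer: 18931/47475 ≈ 0.39876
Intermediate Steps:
(34755 - 1*15824)/(22667 + 24808) = (34755 - 15824)/47475 = 18931*(1/47475) = 18931/47475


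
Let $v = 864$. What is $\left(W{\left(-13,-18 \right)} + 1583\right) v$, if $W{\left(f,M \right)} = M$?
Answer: $1352160$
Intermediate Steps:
$\left(W{\left(-13,-18 \right)} + 1583\right) v = \left(-18 + 1583\right) 864 = 1565 \cdot 864 = 1352160$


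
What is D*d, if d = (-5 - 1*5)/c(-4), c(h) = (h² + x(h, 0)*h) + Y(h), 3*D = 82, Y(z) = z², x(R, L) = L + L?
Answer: -205/24 ≈ -8.5417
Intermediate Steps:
x(R, L) = 2*L
D = 82/3 (D = (⅓)*82 = 82/3 ≈ 27.333)
c(h) = 2*h² (c(h) = (h² + (2*0)*h) + h² = (h² + 0*h) + h² = (h² + 0) + h² = h² + h² = 2*h²)
d = -5/16 (d = (-5 - 1*5)/((2*(-4)²)) = (-5 - 5)/((2*16)) = -10/32 = -10*1/32 = -5/16 ≈ -0.31250)
D*d = (82/3)*(-5/16) = -205/24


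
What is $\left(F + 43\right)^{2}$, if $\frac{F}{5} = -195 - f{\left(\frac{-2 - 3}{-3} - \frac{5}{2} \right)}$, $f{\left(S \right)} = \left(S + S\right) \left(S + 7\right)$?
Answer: $\frac{251254201}{324} \approx 7.7548 \cdot 10^{5}$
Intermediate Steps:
$f{\left(S \right)} = 2 S \left(7 + S\right)$
$F = - \frac{16625}{18}$ ($F = 5 \left(-195 - 2 \left(\frac{-2 - 3}{-3} - \frac{5}{2}\right) \left(7 - \left(\frac{5}{2} - \frac{-2 - 3}{-3}\right)\right)\right) = 5 \left(-195 - 2 \left(\left(-5\right) \left(- \frac{1}{3}\right) - \frac{5}{2}\right) \left(7 - \frac{5}{6}\right)\right) = 5 \left(-195 - 2 \left(\frac{5}{3} - \frac{5}{2}\right) \left(7 + \left(\frac{5}{3} - \frac{5}{2}\right)\right)\right) = 5 \left(-195 - 2 \left(- \frac{5}{6}\right) \left(7 - \frac{5}{6}\right)\right) = 5 \left(-195 - 2 \left(- \frac{5}{6}\right) \frac{37}{6}\right) = 5 \left(-195 - - \frac{185}{18}\right) = 5 \left(-195 + \frac{185}{18}\right) = 5 \left(- \frac{3325}{18}\right) = - \frac{16625}{18} \approx -923.61$)
$\left(F + 43\right)^{2} = \left(- \frac{16625}{18} + 43\right)^{2} = \left(- \frac{15851}{18}\right)^{2} = \frac{251254201}{324}$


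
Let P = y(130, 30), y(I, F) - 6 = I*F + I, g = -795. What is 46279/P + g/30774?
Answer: 236830221/20700644 ≈ 11.441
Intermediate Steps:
y(I, F) = 6 + I + F*I (y(I, F) = 6 + (I*F + I) = 6 + (F*I + I) = 6 + (I + F*I) = 6 + I + F*I)
P = 4036 (P = 6 + 130 + 30*130 = 6 + 130 + 3900 = 4036)
46279/P + g/30774 = 46279/4036 - 795/30774 = 46279*(1/4036) - 795*1/30774 = 46279/4036 - 265/10258 = 236830221/20700644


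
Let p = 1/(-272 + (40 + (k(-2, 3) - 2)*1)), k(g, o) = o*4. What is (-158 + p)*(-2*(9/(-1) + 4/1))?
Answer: -175385/111 ≈ -1580.0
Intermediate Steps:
k(g, o) = 4*o
p = -1/222 (p = 1/(-272 + (40 + (4*3 - 2)*1)) = 1/(-272 + (40 + (12 - 2)*1)) = 1/(-272 + (40 + 10*1)) = 1/(-272 + (40 + 10)) = 1/(-272 + 50) = 1/(-222) = -1/222 ≈ -0.0045045)
(-158 + p)*(-2*(9/(-1) + 4/1)) = (-158 - 1/222)*(-2*(9/(-1) + 4/1)) = -(-35077)*(9*(-1) + 4*1)/111 = -(-35077)*(-9 + 4)/111 = -(-35077)*(-5)/111 = -35077/222*10 = -175385/111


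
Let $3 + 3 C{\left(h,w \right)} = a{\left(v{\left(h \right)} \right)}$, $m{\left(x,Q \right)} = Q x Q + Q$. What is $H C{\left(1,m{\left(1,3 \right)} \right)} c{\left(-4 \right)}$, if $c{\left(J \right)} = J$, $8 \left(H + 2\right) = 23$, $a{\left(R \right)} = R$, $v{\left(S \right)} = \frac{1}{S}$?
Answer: $\frac{7}{3} \approx 2.3333$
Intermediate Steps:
$m{\left(x,Q \right)} = Q + x Q^{2}$ ($m{\left(x,Q \right)} = x Q^{2} + Q = Q + x Q^{2}$)
$H = \frac{7}{8}$ ($H = -2 + \frac{1}{8} \cdot 23 = -2 + \frac{23}{8} = \frac{7}{8} \approx 0.875$)
$C{\left(h,w \right)} = -1 + \frac{1}{3 h}$
$H C{\left(1,m{\left(1,3 \right)} \right)} c{\left(-4 \right)} = \frac{7 \frac{\frac{1}{3} - 1}{1}}{8} \left(-4\right) = \frac{7 \cdot 1 \left(\frac{1}{3} - 1\right)}{8} \left(-4\right) = \frac{7 \cdot 1 \left(- \frac{2}{3}\right)}{8} \left(-4\right) = \frac{7}{8} \left(- \frac{2}{3}\right) \left(-4\right) = \left(- \frac{7}{12}\right) \left(-4\right) = \frac{7}{3}$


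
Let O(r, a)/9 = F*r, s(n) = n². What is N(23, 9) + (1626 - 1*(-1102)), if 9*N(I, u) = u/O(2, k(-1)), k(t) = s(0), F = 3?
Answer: 147313/54 ≈ 2728.0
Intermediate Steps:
k(t) = 0 (k(t) = 0² = 0)
O(r, a) = 27*r (O(r, a) = 9*(3*r) = 27*r)
N(I, u) = u/486 (N(I, u) = (u/((27*2)))/9 = (u/54)/9 = u/486)
N(23, 9) + (1626 - 1*(-1102)) = (1/486)*9 + (1626 - 1*(-1102)) = 1/54 + (1626 + 1102) = 1/54 + 2728 = 147313/54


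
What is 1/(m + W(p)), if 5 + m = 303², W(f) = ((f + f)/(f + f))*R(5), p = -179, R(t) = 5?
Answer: 1/91809 ≈ 1.0892e-5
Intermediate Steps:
W(f) = 5 (W(f) = ((f + f)/(f + f))*5 = ((2*f)/((2*f)))*5 = ((2*f)*(1/(2*f)))*5 = 1*5 = 5)
m = 91804 (m = -5 + 303² = -5 + 91809 = 91804)
1/(m + W(p)) = 1/(91804 + 5) = 1/91809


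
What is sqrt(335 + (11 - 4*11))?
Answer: sqrt(302) ≈ 17.378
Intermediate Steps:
sqrt(335 + (11 - 4*11)) = sqrt(335 + (11 - 44)) = sqrt(335 - 33) = sqrt(302)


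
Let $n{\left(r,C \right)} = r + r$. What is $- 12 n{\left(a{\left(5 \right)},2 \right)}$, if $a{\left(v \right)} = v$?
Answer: $-120$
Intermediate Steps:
$n{\left(r,C \right)} = 2 r$
$- 12 n{\left(a{\left(5 \right)},2 \right)} = - 12 \cdot 2 \cdot 5 = \left(-12\right) 10 = -120$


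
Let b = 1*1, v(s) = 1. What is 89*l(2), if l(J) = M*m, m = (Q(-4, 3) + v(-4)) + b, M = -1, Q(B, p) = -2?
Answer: 0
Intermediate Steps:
b = 1
m = 0 (m = (-2 + 1) + 1 = -1 + 1 = 0)
l(J) = 0 (l(J) = -1*0 = 0)
89*l(2) = 89*0 = 0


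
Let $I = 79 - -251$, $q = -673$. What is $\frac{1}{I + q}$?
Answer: $- \frac{1}{343} \approx -0.0029155$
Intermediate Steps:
$I = 330$ ($I = 79 + 251 = 330$)
$\frac{1}{I + q} = \frac{1}{330 - 673} = \frac{1}{-343} = - \frac{1}{343}$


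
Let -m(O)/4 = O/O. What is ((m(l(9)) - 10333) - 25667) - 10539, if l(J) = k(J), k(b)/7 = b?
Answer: -46543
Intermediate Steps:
k(b) = 7*b
l(J) = 7*J
m(O) = -4 (m(O) = -4*O/O = -4*1 = -4)
((m(l(9)) - 10333) - 25667) - 10539 = ((-4 - 10333) - 25667) - 10539 = (-10337 - 25667) - 10539 = -36004 - 10539 = -46543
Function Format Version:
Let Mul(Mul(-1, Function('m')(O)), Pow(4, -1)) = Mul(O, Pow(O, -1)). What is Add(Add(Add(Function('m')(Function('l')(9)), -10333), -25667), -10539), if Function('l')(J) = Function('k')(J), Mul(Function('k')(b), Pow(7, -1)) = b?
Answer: -46543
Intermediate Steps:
Function('k')(b) = Mul(7, b)
Function('l')(J) = Mul(7, J)
Function('m')(O) = -4 (Function('m')(O) = Mul(-4, Mul(O, Pow(O, -1))) = Mul(-4, 1) = -4)
Add(Add(Add(Function('m')(Function('l')(9)), -10333), -25667), -10539) = Add(Add(Add(-4, -10333), -25667), -10539) = Add(Add(-10337, -25667), -10539) = Add(-36004, -10539) = -46543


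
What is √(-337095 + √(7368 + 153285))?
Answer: √(-337095 + √160653) ≈ 580.25*I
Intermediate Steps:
√(-337095 + √(7368 + 153285)) = √(-337095 + √160653)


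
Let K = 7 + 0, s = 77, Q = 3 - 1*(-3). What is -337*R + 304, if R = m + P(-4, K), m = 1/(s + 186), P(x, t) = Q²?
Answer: -3111101/263 ≈ -11829.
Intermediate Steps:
Q = 6 (Q = 3 + 3 = 6)
K = 7
P(x, t) = 36 (P(x, t) = 6² = 36)
m = 1/263 (m = 1/(77 + 186) = 1/263 ≈ 0.0038023)
R = 9469/263 (R = 1/263 + 36 = 9469/263 ≈ 36.004)
-337*R + 304 = -337*9469/263 + 304 = -3191053/263 + 304 = -3111101/263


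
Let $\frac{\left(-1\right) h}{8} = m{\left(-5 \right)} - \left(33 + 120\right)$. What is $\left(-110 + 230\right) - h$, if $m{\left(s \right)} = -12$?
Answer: $-1200$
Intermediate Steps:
$h = 1320$ ($h = - 8 \left(-12 - \left(33 + 120\right)\right) = - 8 \left(-12 - 153\right) = \left(-8\right) \left(-165\right) = 1320$)
$\left(-110 + 230\right) - h = \left(-110 + 230\right) - 1320 = 120 - 1320 = -1200$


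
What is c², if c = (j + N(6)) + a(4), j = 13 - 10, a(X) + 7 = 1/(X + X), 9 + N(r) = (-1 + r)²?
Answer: 9409/64 ≈ 147.02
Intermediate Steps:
N(r) = -9 + (-1 + r)²
a(X) = -7 + 1/(2*X) (a(X) = -7 + 1/(X + X) = -7 + 1/(2*X))
j = 3
c = 97/8 (c = (3 + (-9 + (-1 + 6)²)) + (-7 + (½)/4) = (3 + (-9 + 5²)) + (-7 + (½)*(¼)) = (3 + (-9 + 25)) + (-7 + ⅛) = (3 + 16) - 55/8 = 19 - 55/8 = 97/8 ≈ 12.125)
c² = (97/8)² = 9409/64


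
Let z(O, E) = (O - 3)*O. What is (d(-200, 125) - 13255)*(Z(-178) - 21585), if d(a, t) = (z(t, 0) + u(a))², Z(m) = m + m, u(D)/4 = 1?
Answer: -5105040137601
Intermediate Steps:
z(O, E) = O*(-3 + O) (z(O, E) = (-3 + O)*O = O*(-3 + O))
u(D) = 4 (u(D) = 4*1 = 4)
Z(m) = 2*m
d(a, t) = (4 + t*(-3 + t))² (d(a, t) = (t*(-3 + t) + 4)² = (4 + t*(-3 + t))²)
(d(-200, 125) - 13255)*(Z(-178) - 21585) = ((4 + 125*(-3 + 125))² - 13255)*(2*(-178) - 21585) = ((4 + 125*122)² - 13255)*(-356 - 21585) = ((4 + 15250)² - 13255)*(-21941) = (15254² - 13255)*(-21941) = (232684516 - 13255)*(-21941) = 232671261*(-21941) = -5105040137601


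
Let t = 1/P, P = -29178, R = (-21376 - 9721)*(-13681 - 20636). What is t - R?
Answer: -31137470444323/29178 ≈ -1.0672e+9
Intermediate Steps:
R = 1067155749 (R = -31097*(-34317) = 1067155749)
t = -1/29178 (t = 1/(-29178) = -1/29178 ≈ -3.4272e-5)
t - R = -1/29178 - 1*1067155749 = -1/29178 - 1067155749 = -31137470444323/29178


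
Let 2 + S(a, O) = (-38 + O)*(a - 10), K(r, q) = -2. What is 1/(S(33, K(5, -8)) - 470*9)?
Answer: -1/5152 ≈ -0.00019410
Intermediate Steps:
S(a, O) = -2 + (-38 + O)*(-10 + a) (S(a, O) = -2 + (-38 + O)*(a - 10) = -2 + (-38 + O)*(-10 + a))
1/(S(33, K(5, -8)) - 470*9) = 1/((378 - 38*33 - 10*(-2) - 2*33) - 470*9) = 1/((378 - 1254 + 20 - 66) - 4230) = 1/(-922 - 4230) = 1/(-5152) = -1/5152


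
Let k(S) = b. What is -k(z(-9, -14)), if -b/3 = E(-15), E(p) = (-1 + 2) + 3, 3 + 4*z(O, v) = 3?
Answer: 12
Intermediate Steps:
z(O, v) = 0 (z(O, v) = -¾ + (¼)*3 = -¾ + ¾ = 0)
E(p) = 4 (E(p) = 1 + 3 = 4)
b = -12 (b = -3*4 = -12)
k(S) = -12
-k(z(-9, -14)) = -1*(-12) = 12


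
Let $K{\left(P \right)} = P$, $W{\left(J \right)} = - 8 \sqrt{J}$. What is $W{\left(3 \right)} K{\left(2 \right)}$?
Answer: $- 16 \sqrt{3} \approx -27.713$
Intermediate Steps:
$W{\left(3 \right)} K{\left(2 \right)} = - 8 \sqrt{3} \cdot 2 = - 16 \sqrt{3}$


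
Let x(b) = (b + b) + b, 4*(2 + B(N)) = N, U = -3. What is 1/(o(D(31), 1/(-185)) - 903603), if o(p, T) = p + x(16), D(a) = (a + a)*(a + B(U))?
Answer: -2/1803607 ≈ -1.1089e-6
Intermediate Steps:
B(N) = -2 + N/4
x(b) = 3*b (x(b) = 2*b + b = 3*b)
D(a) = 2*a*(-11/4 + a) (D(a) = (a + a)*(a + (-2 + (1/4)*(-3))) = (2*a)*(a + (-2 - 3/4)) = (2*a)*(a - 11/4) = (2*a)*(-11/4 + a) = 2*a*(-11/4 + a))
o(p, T) = 48 + p (o(p, T) = p + 3*16 = p + 48 = 48 + p)
1/(o(D(31), 1/(-185)) - 903603) = 1/((48 + (1/2)*31*(-11 + 4*31)) - 903603) = 1/((48 + (1/2)*31*(-11 + 124)) - 903603) = 1/((48 + (1/2)*31*113) - 903603) = 1/((48 + 3503/2) - 903603) = 1/(3599/2 - 903603) = 1/(-1803607/2) = -2/1803607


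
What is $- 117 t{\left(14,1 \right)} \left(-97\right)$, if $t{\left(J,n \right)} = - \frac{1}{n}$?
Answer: $-11349$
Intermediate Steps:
$- 117 t{\left(14,1 \right)} \left(-97\right) = - 117 \left(- 1^{-1}\right) \left(-97\right) = - 117 \left(\left(-1\right) 1\right) \left(-97\right) = \left(-117\right) \left(-1\right) \left(-97\right) = 117 \left(-97\right) = -11349$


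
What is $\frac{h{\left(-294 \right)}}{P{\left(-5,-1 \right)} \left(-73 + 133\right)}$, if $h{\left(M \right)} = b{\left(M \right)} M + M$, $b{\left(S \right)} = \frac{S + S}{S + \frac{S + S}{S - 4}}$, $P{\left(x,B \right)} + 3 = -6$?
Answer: $\frac{10927}{6660} \approx 1.6407$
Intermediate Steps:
$P{\left(x,B \right)} = -9$ ($P{\left(x,B \right)} = -3 - 6 = -9$)
$b{\left(S \right)} = \frac{2 S}{S + \frac{2 S}{-4 + S}}$
$h{\left(M \right)} = M + \frac{2 M \left(-4 + M\right)}{-2 + M}$ ($h{\left(M \right)} = \frac{2 \left(-4 + M\right)}{-2 + M} M + M = \frac{2 M \left(-4 + M\right)}{-2 + M} + M = M + \frac{2 M \left(-4 + M\right)}{-2 + M}$)
$\frac{h{\left(-294 \right)}}{P{\left(-5,-1 \right)} \left(-73 + 133\right)} = \frac{\left(-294\right) \frac{1}{-2 - 294} \left(-10 + 3 \left(-294\right)\right)}{\left(-9\right) \left(-73 + 133\right)} = \frac{\left(-294\right) \frac{1}{-296} \left(-10 - 882\right)}{\left(-9\right) 60} = \frac{\left(-294\right) \left(- \frac{1}{296}\right) \left(-892\right)}{-540} = \left(- \frac{32781}{37}\right) \left(- \frac{1}{540}\right) = \frac{10927}{6660}$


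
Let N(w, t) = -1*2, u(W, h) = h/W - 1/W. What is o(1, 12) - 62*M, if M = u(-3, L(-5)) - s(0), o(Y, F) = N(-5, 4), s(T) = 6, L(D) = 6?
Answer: 1420/3 ≈ 473.33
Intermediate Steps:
u(W, h) = -1/W + h/W
N(w, t) = -2
o(Y, F) = -2
M = -23/3 (M = (-1 + 6)/(-3) - 1*6 = -1/3*5 - 6 = -5/3 - 6 = -23/3 ≈ -7.6667)
o(1, 12) - 62*M = -2 - 62*(-23/3) = -2 + 1426/3 = 1420/3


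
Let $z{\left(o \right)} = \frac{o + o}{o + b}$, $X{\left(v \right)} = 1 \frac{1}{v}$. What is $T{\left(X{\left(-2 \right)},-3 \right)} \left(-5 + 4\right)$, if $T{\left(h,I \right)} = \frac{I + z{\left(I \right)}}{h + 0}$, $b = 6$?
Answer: $-10$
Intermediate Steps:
$X{\left(v \right)} = \frac{1}{v}$
$z{\left(o \right)} = \frac{2 o}{6 + o}$ ($z{\left(o \right)} = \frac{o + o}{o + 6} = \frac{2 o}{6 + o}$)
$T{\left(h,I \right)} = \frac{I + \frac{2 I}{6 + I}}{h}$ ($T{\left(h,I \right)} = \frac{I + \frac{2 I}{6 + I}}{h + 0} = \frac{I + \frac{2 I}{6 + I}}{h}$)
$T{\left(X{\left(-2 \right)},-3 \right)} \left(-5 + 4\right) = - \frac{3 \left(8 - 3\right)}{\frac{1}{-2} \left(6 - 3\right)} \left(-5 + 4\right) = \left(-3\right) \frac{1}{- \frac{1}{2}} \cdot \frac{1}{3} \cdot 5 \left(-1\right) = \left(-3\right) \left(-2\right) \frac{1}{3} \cdot 5 \left(-1\right) = 10 \left(-1\right) = -10$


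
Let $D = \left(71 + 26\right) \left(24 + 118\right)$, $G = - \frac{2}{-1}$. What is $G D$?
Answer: $27548$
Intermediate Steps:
$G = 2$ ($G = \left(-2\right) \left(-1\right) = 2$)
$D = 13774$ ($D = 97 \cdot 142 = 13774$)
$G D = 2 \cdot 13774 = 27548$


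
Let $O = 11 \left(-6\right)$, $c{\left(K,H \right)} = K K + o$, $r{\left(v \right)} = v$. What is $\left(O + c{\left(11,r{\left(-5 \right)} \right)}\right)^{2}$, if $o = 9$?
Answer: $4096$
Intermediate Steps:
$c{\left(K,H \right)} = 9 + K^{2}$ ($c{\left(K,H \right)} = K K + 9 = K^{2} + 9 = 9 + K^{2}$)
$O = -66$
$\left(O + c{\left(11,r{\left(-5 \right)} \right)}\right)^{2} = \left(-66 + \left(9 + 11^{2}\right)\right)^{2} = \left(-66 + \left(9 + 121\right)\right)^{2} = \left(-66 + 130\right)^{2} = 64^{2} = 4096$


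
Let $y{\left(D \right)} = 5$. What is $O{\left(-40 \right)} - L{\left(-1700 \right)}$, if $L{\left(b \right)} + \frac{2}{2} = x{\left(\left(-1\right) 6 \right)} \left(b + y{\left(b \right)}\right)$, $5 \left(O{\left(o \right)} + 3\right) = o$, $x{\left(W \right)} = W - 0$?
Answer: $-10180$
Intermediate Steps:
$x{\left(W \right)} = W$ ($x{\left(W \right)} = W + 0 = W$)
$O{\left(o \right)} = -3 + \frac{o}{5}$
$L{\left(b \right)} = -31 - 6 b$ ($L{\left(b \right)} = -1 + \left(-1\right) 6 \left(b + 5\right) = -1 - 6 \left(5 + b\right) = -1 - \left(30 + 6 b\right) = -31 - 6 b$)
$O{\left(-40 \right)} - L{\left(-1700 \right)} = \left(-3 + \frac{1}{5} \left(-40\right)\right) - \left(-31 - -10200\right) = \left(-3 - 8\right) - \left(-31 + 10200\right) = -11 - 10169 = -10180$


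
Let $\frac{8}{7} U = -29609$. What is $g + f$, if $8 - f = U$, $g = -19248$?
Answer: $\frac{53343}{8} \approx 6667.9$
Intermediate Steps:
$U = - \frac{207263}{8}$ ($U = \frac{7}{8} \left(-29609\right) = - \frac{207263}{8} \approx -25908.0$)
$f = \frac{207327}{8}$ ($f = 8 - - \frac{207263}{8} = 8 + \frac{207263}{8} = \frac{207327}{8} \approx 25916.0$)
$g + f = -19248 + \frac{207327}{8} = \frac{53343}{8}$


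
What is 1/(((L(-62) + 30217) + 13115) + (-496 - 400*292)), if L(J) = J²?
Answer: -1/70120 ≈ -1.4261e-5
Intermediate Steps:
1/(((L(-62) + 30217) + 13115) + (-496 - 400*292)) = 1/((((-62)² + 30217) + 13115) + (-496 - 400*292)) = 1/(((3844 + 30217) + 13115) + (-496 - 116800)) = 1/((34061 + 13115) - 117296) = 1/(47176 - 117296) = 1/(-70120) = -1/70120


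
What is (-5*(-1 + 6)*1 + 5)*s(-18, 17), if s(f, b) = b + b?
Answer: -680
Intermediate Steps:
s(f, b) = 2*b
(-5*(-1 + 6)*1 + 5)*s(-18, 17) = (-5*(-1 + 6)*1 + 5)*(2*17) = (-5*5*1 + 5)*34 = (-25*1 + 5)*34 = (-25 + 5)*34 = -20*34 = -680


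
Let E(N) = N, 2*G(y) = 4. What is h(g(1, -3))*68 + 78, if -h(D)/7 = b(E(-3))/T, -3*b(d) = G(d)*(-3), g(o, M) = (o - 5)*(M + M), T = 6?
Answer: -242/3 ≈ -80.667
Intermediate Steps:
G(y) = 2 (G(y) = (½)*4 = 2)
g(o, M) = 2*M*(-5 + o) (g(o, M) = (-5 + o)*(2*M) = 2*M*(-5 + o))
b(d) = 2 (b(d) = -2*(-3)/3 = -⅓*(-6) = 2)
h(D) = -7/3 (h(D) = -14/6 = -7*⅓ = -7/3)
h(g(1, -3))*68 + 78 = -7/3*68 + 78 = -476/3 + 78 = -242/3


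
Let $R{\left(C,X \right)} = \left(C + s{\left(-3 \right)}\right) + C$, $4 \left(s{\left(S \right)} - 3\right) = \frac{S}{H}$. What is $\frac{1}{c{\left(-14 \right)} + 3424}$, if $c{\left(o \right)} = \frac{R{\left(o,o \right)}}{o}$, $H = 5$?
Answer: $\frac{280}{959223} \approx 0.0002919$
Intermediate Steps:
$s{\left(S \right)} = 3 + \frac{S}{20}$ ($s{\left(S \right)} = 3 + \frac{S \frac{1}{5}}{4} = 3 + \frac{\frac{1}{5} S}{4} = 3 + \frac{S}{20}$)
$R{\left(C,X \right)} = \frac{57}{20} + 2 C$ ($R{\left(C,X \right)} = \left(C + \left(3 + \frac{1}{20} \left(-3\right)\right)\right) + C = \left(C + \left(3 - \frac{3}{20}\right)\right) + C = \left(C + \frac{57}{20}\right) + C = \left(\frac{57}{20} + C\right) + C = \frac{57}{20} + 2 C$)
$c{\left(o \right)} = \frac{\frac{57}{20} + 2 o}{o}$
$\frac{1}{c{\left(-14 \right)} + 3424} = \frac{1}{\left(2 + \frac{57}{20 \left(-14\right)}\right) + 3424} = \frac{1}{\left(2 + \frac{57}{20} \left(- \frac{1}{14}\right)\right) + 3424} = \frac{1}{\left(2 - \frac{57}{280}\right) + 3424} = \frac{1}{\frac{503}{280} + 3424} = \frac{1}{\frac{959223}{280}} = \frac{280}{959223}$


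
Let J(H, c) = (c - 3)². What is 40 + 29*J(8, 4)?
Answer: 69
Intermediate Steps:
J(H, c) = (-3 + c)²
40 + 29*J(8, 4) = 40 + 29*(-3 + 4)² = 40 + 29*1² = 40 + 29*1 = 40 + 29 = 69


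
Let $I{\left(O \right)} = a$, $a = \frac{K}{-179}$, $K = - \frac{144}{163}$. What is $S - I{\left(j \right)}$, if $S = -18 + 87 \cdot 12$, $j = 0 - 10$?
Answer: $\frac{29935458}{29177} \approx 1026.0$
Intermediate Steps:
$j = -10$ ($j = 0 - 10 = -10$)
$K = - \frac{144}{163}$ ($K = \left(-144\right) \frac{1}{163} = - \frac{144}{163} \approx -0.88344$)
$a = \frac{144}{29177}$ ($a = - \frac{144}{163 \left(-179\right)} = \left(- \frac{144}{163}\right) \left(- \frac{1}{179}\right) = \frac{144}{29177} \approx 0.0049354$)
$I{\left(O \right)} = \frac{144}{29177}$
$S = 1026$ ($S = -18 + 1044 = 1026$)
$S - I{\left(j \right)} = 1026 - \frac{144}{29177} = \frac{29935458}{29177}$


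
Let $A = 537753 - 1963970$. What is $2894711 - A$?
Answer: $4320928$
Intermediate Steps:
$A = -1426217$
$2894711 - A = 2894711 - -1426217 = 2894711 + 1426217 = 4320928$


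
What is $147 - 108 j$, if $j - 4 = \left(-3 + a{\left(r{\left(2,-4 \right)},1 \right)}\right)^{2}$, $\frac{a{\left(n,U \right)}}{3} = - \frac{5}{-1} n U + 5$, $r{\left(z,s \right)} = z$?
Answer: $-190797$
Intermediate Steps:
$a{\left(n,U \right)} = 15 + 15 U n$ ($a{\left(n,U \right)} = 3 \left(- \frac{5}{-1} n U + 5\right) = 3 \left(\left(-5\right) \left(-1\right) n U + 5\right) = 3 \left(5 n U + 5\right) = 3 \left(5 U n + 5\right) = 3 \left(5 + 5 U n\right) = 15 + 15 U n$)
$j = 1768$ ($j = 4 + \left(-3 + \left(15 + 15 \cdot 1 \cdot 2\right)\right)^{2} = 4 + \left(-3 + \left(15 + 30\right)\right)^{2} = 4 + \left(-3 + 45\right)^{2} = 4 + 42^{2} = 4 + 1764 = 1768$)
$147 - 108 j = 147 - 190944 = -190797$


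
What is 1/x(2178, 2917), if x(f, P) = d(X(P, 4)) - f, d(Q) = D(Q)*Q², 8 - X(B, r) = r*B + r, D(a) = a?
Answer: -1/1586874325122 ≈ -6.3017e-13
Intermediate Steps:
X(B, r) = 8 - r - B*r (X(B, r) = 8 - (r*B + r) = 8 - (B*r + r) = 8 - (r + B*r) = 8 + (-r - B*r) = 8 - r - B*r)
d(Q) = Q³ (d(Q) = Q*Q² = Q³)
x(f, P) = (4 - 4*P)³ - f (x(f, P) = (8 - 1*4 - 1*P*4)³ - f = (8 - 4 - 4*P)³ - f = (4 - 4*P)³ - f)
1/x(2178, 2917) = 1/(-1*2178 - 64*(-1 + 2917)³) = 1/(-2178 - 64*2916³) = 1/(-2178 - 64*24794911296) = 1/(-2178 - 1586874322944) = 1/(-1586874325122) = -1/1586874325122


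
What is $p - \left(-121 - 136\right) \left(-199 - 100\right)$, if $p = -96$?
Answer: $-76939$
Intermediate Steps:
$p - \left(-121 - 136\right) \left(-199 - 100\right) = -96 - \left(-121 - 136\right) \left(-199 - 100\right) = -96 - \left(-257\right) \left(-299\right) = -96 - 76843 = -76939$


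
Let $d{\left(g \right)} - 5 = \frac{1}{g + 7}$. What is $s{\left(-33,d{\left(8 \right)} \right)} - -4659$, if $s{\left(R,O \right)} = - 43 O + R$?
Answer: $\frac{66122}{15} \approx 4408.1$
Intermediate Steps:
$d{\left(g \right)} = 5 + \frac{1}{7 + g}$ ($d{\left(g \right)} = 5 + \frac{1}{g + 7} = 5 + \frac{1}{7 + g}$)
$s{\left(R,O \right)} = R - 43 O$
$s{\left(-33,d{\left(8 \right)} \right)} - -4659 = \left(-33 - 43 \frac{36 + 5 \cdot 8}{7 + 8}\right) - -4659 = \left(-33 - 43 \frac{36 + 40}{15}\right) + 4659 = \left(-33 - 43 \cdot \frac{1}{15} \cdot 76\right) + 4659 = \left(-33 - \frac{3268}{15}\right) + 4659 = - \frac{3763}{15} + 4659 = \frac{66122}{15}$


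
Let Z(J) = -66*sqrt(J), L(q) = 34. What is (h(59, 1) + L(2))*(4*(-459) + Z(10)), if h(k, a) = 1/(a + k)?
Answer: -312273/5 - 22451*sqrt(10)/10 ≈ -69554.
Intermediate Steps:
(h(59, 1) + L(2))*(4*(-459) + Z(10)) = (1/(1 + 59) + 34)*(4*(-459) - 66*sqrt(10)) = (1/60 + 34)*(-1836 - 66*sqrt(10)) = 2041*(-1836 - 66*sqrt(10))/60 = -312273/5 - 22451*sqrt(10)/10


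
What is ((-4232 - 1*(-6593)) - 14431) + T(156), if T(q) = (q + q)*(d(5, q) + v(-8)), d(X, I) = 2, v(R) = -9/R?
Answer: -11095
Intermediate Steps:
T(q) = 25*q/4 (T(q) = (q + q)*(2 - 9/(-8)) = (2*q)*(2 - 9*(-⅛)) = (2*q)*(2 + 9/8) = (2*q)*(25/8) = 25*q/4)
((-4232 - 1*(-6593)) - 14431) + T(156) = ((-4232 - 1*(-6593)) - 14431) + (25/4)*156 = ((-4232 + 6593) - 14431) + 975 = (2361 - 14431) + 975 = -12070 + 975 = -11095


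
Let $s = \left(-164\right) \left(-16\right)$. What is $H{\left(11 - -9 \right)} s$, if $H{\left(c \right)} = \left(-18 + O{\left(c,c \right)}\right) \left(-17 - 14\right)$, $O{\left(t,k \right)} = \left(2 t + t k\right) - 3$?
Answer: $-34083136$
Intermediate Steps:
$s = 2624$
$O{\left(t,k \right)} = -3 + 2 t + k t$ ($O{\left(t,k \right)} = \left(2 t + k t\right) - 3 = -3 + 2 t + k t$)
$H{\left(c \right)} = 651 - 62 c - 31 c^{2}$ ($H{\left(c \right)} = \left(-18 + \left(-3 + 2 c + c c\right)\right) \left(-17 - 14\right) = \left(-18 + \left(-3 + 2 c + c^{2}\right)\right) \left(-31\right) = \left(-18 + \left(-3 + c^{2} + 2 c\right)\right) \left(-31\right) = \left(-21 + c^{2} + 2 c\right) \left(-31\right) = 651 - 62 c - 31 c^{2}$)
$H{\left(11 - -9 \right)} s = \left(651 - 62 \left(11 - -9\right) - 31 \left(11 - -9\right)^{2}\right) 2624 = \left(651 - 62 \left(11 + 9\right) - 31 \left(11 + 9\right)^{2}\right) 2624 = \left(651 - 1240 - 31 \cdot 20^{2}\right) 2624 = \left(651 - 1240 - 12400\right) 2624 = \left(-12989\right) 2624 = -34083136$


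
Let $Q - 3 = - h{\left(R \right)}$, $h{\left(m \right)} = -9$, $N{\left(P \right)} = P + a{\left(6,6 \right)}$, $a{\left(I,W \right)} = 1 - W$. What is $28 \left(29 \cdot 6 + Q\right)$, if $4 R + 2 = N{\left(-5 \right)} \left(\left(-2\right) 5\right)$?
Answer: $5208$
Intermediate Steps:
$N{\left(P \right)} = -5 + P$ ($N{\left(P \right)} = P + \left(1 - 6\right) = P - 5 = -5 + P$)
$R = \frac{49}{2}$ ($R = - \frac{1}{2} + \frac{\left(-5 - 5\right) \left(\left(-2\right) 5\right)}{4} = - \frac{1}{2} + \frac{\left(-10\right) \left(-10\right)}{4} = - \frac{1}{2} + \frac{1}{4} \cdot 100 = - \frac{1}{2} + 25 = \frac{49}{2} \approx 24.5$)
$Q = 12$ ($Q = 3 - -9 = 3 + 9 = 12$)
$28 \left(29 \cdot 6 + Q\right) = 28 \left(29 \cdot 6 + 12\right) = 28 \left(174 + 12\right) = 28 \cdot 186 = 5208$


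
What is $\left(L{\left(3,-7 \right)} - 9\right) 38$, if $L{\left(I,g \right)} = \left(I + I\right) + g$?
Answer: $-380$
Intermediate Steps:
$L{\left(I,g \right)} = g + 2 I$ ($L{\left(I,g \right)} = 2 I + g = g + 2 I$)
$\left(L{\left(3,-7 \right)} - 9\right) 38 = \left(\left(-7 + 2 \cdot 3\right) - 9\right) 38 = \left(\left(-7 + 6\right) - 9\right) 38 = \left(-1 - 9\right) 38 = \left(-10\right) 38 = -380$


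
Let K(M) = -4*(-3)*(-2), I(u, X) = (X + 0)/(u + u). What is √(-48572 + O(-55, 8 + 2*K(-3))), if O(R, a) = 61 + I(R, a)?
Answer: I*√5869787/11 ≈ 220.25*I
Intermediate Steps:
I(u, X) = X/(2*u) (I(u, X) = X/((2*u)) = X*(1/(2*u)) = X/(2*u))
K(M) = -24 (K(M) = 12*(-2) = -24)
O(R, a) = 61 + a/(2*R)
√(-48572 + O(-55, 8 + 2*K(-3))) = √(-48572 + (61 + (½)*(8 + 2*(-24))/(-55))) = √(-48572 + (61 + (½)*(8 - 48)*(-1/55))) = √(-48572 + (61 + (½)*(-40)*(-1/55))) = √(-48572 + (61 + 4/11)) = √(-48572 + 675/11) = √(-533617/11) = I*√5869787/11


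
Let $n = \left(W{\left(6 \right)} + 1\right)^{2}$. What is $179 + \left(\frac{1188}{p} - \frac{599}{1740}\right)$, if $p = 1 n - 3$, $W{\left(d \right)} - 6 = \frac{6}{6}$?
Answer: $\frac{21029641}{106140} \approx 198.13$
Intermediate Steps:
$W{\left(d \right)} = 7$ ($W{\left(d \right)} = 6 + \frac{6}{6} = 6 + 6 \cdot \frac{1}{6} = 6 + 1 = 7$)
$n = 64$ ($n = \left(7 + 1\right)^{2} = 8^{2} = 64$)
$p = 61$ ($p = 1 \cdot 64 - 3 = 64 - 3 = 61$)
$179 + \left(\frac{1188}{p} - \frac{599}{1740}\right) = 179 + \left(\frac{1188}{61} - \frac{599}{1740}\right) = 179 + \frac{2030581}{106140} = \frac{21029641}{106140}$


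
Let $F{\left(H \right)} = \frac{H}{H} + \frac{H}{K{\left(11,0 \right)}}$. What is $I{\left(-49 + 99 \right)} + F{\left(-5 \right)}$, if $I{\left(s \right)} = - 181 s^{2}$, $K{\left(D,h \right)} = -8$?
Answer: $- \frac{3619987}{8} \approx -4.525 \cdot 10^{5}$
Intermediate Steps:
$F{\left(H \right)} = 1 - \frac{H}{8}$ ($F{\left(H \right)} = \frac{H}{H} + \frac{H}{-8} = 1 + H \left(- \frac{1}{8}\right) = 1 - \frac{H}{8}$)
$I{\left(-49 + 99 \right)} + F{\left(-5 \right)} = - 181 \left(-49 + 99\right)^{2} + \left(1 - - \frac{5}{8}\right) = - 181 \cdot 50^{2} + \left(1 + \frac{5}{8}\right) = \left(-181\right) 2500 + \frac{13}{8} = -452500 + \frac{13}{8} = - \frac{3619987}{8}$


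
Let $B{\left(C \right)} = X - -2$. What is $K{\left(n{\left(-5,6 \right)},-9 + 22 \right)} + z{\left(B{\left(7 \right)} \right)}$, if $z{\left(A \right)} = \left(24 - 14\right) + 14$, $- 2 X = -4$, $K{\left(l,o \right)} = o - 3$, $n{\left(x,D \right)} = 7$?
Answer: $34$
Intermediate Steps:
$K{\left(l,o \right)} = -3 + o$
$X = 2$ ($X = \left(- \frac{1}{2}\right) \left(-4\right) = 2$)
$B{\left(C \right)} = 4$ ($B{\left(C \right)} = 2 - -2 = 2 + 2 = 4$)
$z{\left(A \right)} = 24$ ($z{\left(A \right)} = 10 + 14 = 24$)
$K{\left(n{\left(-5,6 \right)},-9 + 22 \right)} + z{\left(B{\left(7 \right)} \right)} = \left(-3 + \left(-9 + 22\right)\right) + 24 = \left(-3 + 13\right) + 24 = 10 + 24 = 34$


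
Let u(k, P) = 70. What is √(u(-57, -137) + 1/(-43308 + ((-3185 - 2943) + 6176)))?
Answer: √32749972185/21630 ≈ 8.3666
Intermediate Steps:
√(u(-57, -137) + 1/(-43308 + ((-3185 - 2943) + 6176))) = √(70 + 1/(-43308 + ((-3185 - 2943) + 6176))) = √(70 + 1/(-43308 + (-6128 + 6176))) = √(70 + 1/(-43308 + 48)) = √(70 + 1/(-43260)) = √(70 - 1/43260) = √(3028199/43260) = √32749972185/21630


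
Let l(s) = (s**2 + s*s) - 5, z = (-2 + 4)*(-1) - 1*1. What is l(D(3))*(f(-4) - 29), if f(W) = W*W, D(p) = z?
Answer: -169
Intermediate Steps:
z = -3 (z = 2*(-1) - 1 = -2 - 1 = -3)
D(p) = -3
f(W) = W**2
l(s) = -5 + 2*s**2 (l(s) = (s**2 + s**2) - 5 = 2*s**2 - 5 = -5 + 2*s**2)
l(D(3))*(f(-4) - 29) = (-5 + 2*(-3)**2)*((-4)**2 - 29) = (-5 + 2*9)*(16 - 29) = (-5 + 18)*(-13) = 13*(-13) = -169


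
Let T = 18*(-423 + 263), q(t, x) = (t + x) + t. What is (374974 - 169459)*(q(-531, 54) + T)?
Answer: -799042320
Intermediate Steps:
q(t, x) = x + 2*t
T = -2880 (T = 18*(-160) = -2880)
(374974 - 169459)*(q(-531, 54) + T) = (374974 - 169459)*((54 + 2*(-531)) - 2880) = 205515*((54 - 1062) - 2880) = 205515*(-1008 - 2880) = 205515*(-3888) = -799042320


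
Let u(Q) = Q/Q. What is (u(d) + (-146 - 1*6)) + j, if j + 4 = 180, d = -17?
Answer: 25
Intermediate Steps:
j = 176 (j = -4 + 180 = 176)
u(Q) = 1
(u(d) + (-146 - 1*6)) + j = (1 + (-146 - 1*6)) + 176 = (1 + (-146 - 6)) + 176 = (1 - 152) + 176 = -151 + 176 = 25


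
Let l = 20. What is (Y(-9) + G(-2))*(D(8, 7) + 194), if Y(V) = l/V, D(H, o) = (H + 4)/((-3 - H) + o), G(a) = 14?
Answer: 20246/9 ≈ 2249.6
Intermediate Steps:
D(H, o) = (4 + H)/(-3 + o - H)
Y(V) = 20/V
(Y(-9) + G(-2))*(D(8, 7) + 194) = (20/(-9) + 14)*((4 + 8)/(-3 + 7 - 1*8) + 194) = (20*(-1/9) + 14)*(12/(-3 + 7 - 8) + 194) = (-20/9 + 14)*(12/(-4) + 194) = 106*(-1/4*12 + 194)/9 = 106*(-3 + 194)/9 = (106/9)*191 = 20246/9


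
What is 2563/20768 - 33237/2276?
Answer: -15555287/1074272 ≈ -14.480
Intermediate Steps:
2563/20768 - 33237/2276 = 2563*(1/20768) - 33237*1/2276 = 233/1888 - 33237/2276 = -15555287/1074272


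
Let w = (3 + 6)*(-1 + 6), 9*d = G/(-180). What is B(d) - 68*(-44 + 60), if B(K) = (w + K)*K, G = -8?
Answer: -178422746/164025 ≈ -1087.8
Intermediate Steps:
d = 2/405 (d = (-8/(-180))/9 = (-8*(-1/180))/9 = (⅑)*(2/45) = 2/405 ≈ 0.0049383)
w = 45 (w = 9*5 = 45)
B(K) = K*(45 + K) (B(K) = (45 + K)*K = K*(45 + K))
B(d) - 68*(-44 + 60) = 2*(45 + 2/405)/405 - 68*(-44 + 60) = (2/405)*(18227/405) - 68*16 = 36454/164025 - 1088 = -178422746/164025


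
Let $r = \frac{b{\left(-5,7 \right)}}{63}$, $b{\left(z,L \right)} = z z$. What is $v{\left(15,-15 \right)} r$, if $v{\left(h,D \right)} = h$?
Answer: $\frac{125}{21} \approx 5.9524$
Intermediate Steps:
$b{\left(z,L \right)} = z^{2}$
$r = \frac{25}{63}$ ($r = \frac{\left(-5\right)^{2}}{63} = 25 \cdot \frac{1}{63} = \frac{25}{63} \approx 0.39683$)
$v{\left(15,-15 \right)} r = 15 \cdot \frac{25}{63} = \frac{125}{21}$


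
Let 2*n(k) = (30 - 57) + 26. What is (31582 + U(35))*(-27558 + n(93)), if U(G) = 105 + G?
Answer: -874210737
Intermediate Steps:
n(k) = -1/2 (n(k) = ((30 - 57) + 26)/2 = (-27 + 26)/2 = (1/2)*(-1) = -1/2)
(31582 + U(35))*(-27558 + n(93)) = (31582 + (105 + 35))*(-27558 - 1/2) = (31582 + 140)*(-55117/2) = 31722*(-55117/2) = -874210737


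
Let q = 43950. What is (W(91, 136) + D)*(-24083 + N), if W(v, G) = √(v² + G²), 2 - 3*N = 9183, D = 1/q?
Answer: -8143/13185 - 81430*√26777/3 ≈ -4.4416e+6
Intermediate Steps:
D = 1/43950 ≈ 2.2753e-5
N = -9181/3 (N = ⅔ - ⅓*9183 = ⅔ - 3061 = -9181/3 ≈ -3060.3)
W(v, G) = √(G² + v²)
(W(91, 136) + D)*(-24083 + N) = (√(136² + 91²) + 1/43950)*(-24083 - 9181/3) = (√(18496 + 8281) + 1/43950)*(-81430/3) = (√26777 + 1/43950)*(-81430/3) = (1/43950 + √26777)*(-81430/3) = -8143/13185 - 81430*√26777/3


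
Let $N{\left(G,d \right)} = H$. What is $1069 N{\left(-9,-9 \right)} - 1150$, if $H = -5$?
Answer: $-6495$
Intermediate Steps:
$N{\left(G,d \right)} = -5$
$1069 N{\left(-9,-9 \right)} - 1150 = 1069 \left(-5\right) - 1150 = -5345 - 1150 = -6495$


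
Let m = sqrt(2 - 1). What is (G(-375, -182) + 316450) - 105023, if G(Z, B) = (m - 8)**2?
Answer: 211476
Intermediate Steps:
m = 1 (m = sqrt(1) = 1)
G(Z, B) = 49 (G(Z, B) = (1 - 8)**2 = (-7)**2 = 49)
(G(-375, -182) + 316450) - 105023 = (49 + 316450) - 105023 = 316499 - 105023 = 211476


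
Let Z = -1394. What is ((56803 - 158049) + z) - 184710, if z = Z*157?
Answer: -504814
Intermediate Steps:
z = -218858 (z = -1394*157 = -218858)
((56803 - 158049) + z) - 184710 = ((56803 - 158049) - 218858) - 184710 = (-101246 - 218858) - 184710 = -320104 - 184710 = -504814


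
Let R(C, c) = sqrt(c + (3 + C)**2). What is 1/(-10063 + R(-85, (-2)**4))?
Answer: -10063/101257229 - 2*sqrt(1685)/101257229 ≈ -0.00010019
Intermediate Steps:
1/(-10063 + R(-85, (-2)**4)) = 1/(-10063 + sqrt((-2)**4 + (3 - 85)**2)) = 1/(-10063 + sqrt(16 + (-82)**2)) = 1/(-10063 + sqrt(16 + 6724)) = 1/(-10063 + sqrt(6740)) = 1/(-10063 + 2*sqrt(1685))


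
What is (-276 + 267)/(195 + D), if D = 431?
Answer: -9/626 ≈ -0.014377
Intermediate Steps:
(-276 + 267)/(195 + D) = (-276 + 267)/(195 + 431) = -9/626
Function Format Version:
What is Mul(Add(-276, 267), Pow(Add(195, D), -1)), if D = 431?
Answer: Rational(-9, 626) ≈ -0.014377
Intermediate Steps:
Mul(Add(-276, 267), Pow(Add(195, D), -1)) = Mul(Add(-276, 267), Pow(Add(195, 431), -1)) = Mul(-9, Pow(626, -1)) = Mul(-9, Rational(1, 626)) = Rational(-9, 626)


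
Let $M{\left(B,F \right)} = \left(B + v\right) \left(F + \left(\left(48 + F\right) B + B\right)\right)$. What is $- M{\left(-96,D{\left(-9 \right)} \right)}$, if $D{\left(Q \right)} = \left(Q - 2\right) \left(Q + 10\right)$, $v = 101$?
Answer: $18295$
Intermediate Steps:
$D{\left(Q \right)} = \left(-2 + Q\right) \left(10 + Q\right)$
$M{\left(B,F \right)} = \left(101 + B\right) \left(B + F + B \left(48 + F\right)\right)$ ($M{\left(B,F \right)} = \left(B + 101\right) \left(F + \left(\left(48 + F\right) B + B\right)\right) = \left(101 + B\right) \left(F + \left(B \left(48 + F\right) + B\right)\right) = \left(101 + B\right) \left(F + \left(B + B \left(48 + F\right)\right)\right) = \left(101 + B\right) \left(B + F + B \left(48 + F\right)\right)$)
$- M{\left(-96,D{\left(-9 \right)} \right)} = - (49 \left(-96\right)^{2} + 101 \left(-20 + \left(-9\right)^{2} + 8 \left(-9\right)\right) + 4949 \left(-96\right) + \left(-20 + \left(-9\right)^{2} + 8 \left(-9\right)\right) \left(-96\right)^{2} + 102 \left(-96\right) \left(-20 + \left(-9\right)^{2} + 8 \left(-9\right)\right)) = - (49 \cdot 9216 + 101 \left(-20 + 81 - 72\right) - 475104 + \left(-20 + 81 - 72\right) 9216 + 102 \left(-96\right) \left(-20 + 81 - 72\right)) = - (451584 + 101 \left(-11\right) - 475104 - 101376 + 102 \left(-96\right) \left(-11\right)) = - (451584 - 1111 - 475104 - 101376 + 107712) = \left(-1\right) \left(-18295\right) = 18295$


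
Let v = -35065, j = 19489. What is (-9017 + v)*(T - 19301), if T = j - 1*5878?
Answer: 250826580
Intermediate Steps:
T = 13611 (T = 19489 - 1*5878 = 19489 - 5878 = 13611)
(-9017 + v)*(T - 19301) = (-9017 - 35065)*(13611 - 19301) = -44082*(-5690) = 250826580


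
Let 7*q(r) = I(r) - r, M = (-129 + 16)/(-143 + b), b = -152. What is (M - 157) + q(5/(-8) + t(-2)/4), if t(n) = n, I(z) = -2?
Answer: -369911/2360 ≈ -156.74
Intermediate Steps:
M = 113/295 (M = (-129 + 16)/(-143 - 152) = -113/(-295) = -113*(-1/295) = 113/295 ≈ 0.38305)
q(r) = -2/7 - r/7 (q(r) = (-2 - r)/7 = -2/7 - r/7)
(M - 157) + q(5/(-8) + t(-2)/4) = (113/295 - 157) + (-2/7 - (5/(-8) - 2/4)/7) = -46202/295 + (-2/7 - (5*(-⅛) - 2*¼)/7) = -46202/295 + (-2/7 - (-5/8 - ½)/7) = -46202/295 + (-2/7 - ⅐*(-9/8)) = -46202/295 + (-2/7 + 9/56) = -46202/295 - ⅛ = -369911/2360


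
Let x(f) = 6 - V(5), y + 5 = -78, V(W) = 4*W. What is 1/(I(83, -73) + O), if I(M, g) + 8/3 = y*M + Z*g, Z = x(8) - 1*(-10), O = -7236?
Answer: -3/41507 ≈ -7.2277e-5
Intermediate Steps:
y = -83 (y = -5 - 78 = -83)
x(f) = -14 (x(f) = 6 - 4*5 = 6 - 1*20 = 6 - 20 = -14)
Z = -4 (Z = -14 - 1*(-10) = -14 + 10 = -4)
I(M, g) = -8/3 - 83*M - 4*g (I(M, g) = -8/3 + (-83*M - 4*g) = -8/3 - 83*M - 4*g)
1/(I(83, -73) + O) = 1/((-8/3 - 83*83 - 4*(-73)) - 7236) = 1/((-8/3 - 6889 + 292) - 7236) = 1/(-19799/3 - 7236) = 1/(-41507/3) = -3/41507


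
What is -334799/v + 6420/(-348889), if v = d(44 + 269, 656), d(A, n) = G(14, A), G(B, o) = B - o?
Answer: 116805768731/104317811 ≈ 1119.7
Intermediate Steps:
d(A, n) = 14 - A
v = -299 (v = 14 - (44 + 269) = 14 - 1*313 = 14 - 313 = -299)
-334799/v + 6420/(-348889) = -334799/(-299) + 6420/(-348889) = -334799*(-1/299) + 6420*(-1/348889) = 334799/299 - 6420/348889 = 116805768731/104317811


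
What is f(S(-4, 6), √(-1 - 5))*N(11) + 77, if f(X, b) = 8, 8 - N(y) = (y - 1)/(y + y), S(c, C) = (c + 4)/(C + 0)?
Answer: 1511/11 ≈ 137.36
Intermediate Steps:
S(c, C) = (4 + c)/C
N(y) = 8 - (-1 + y)/(2*y) (N(y) = 8 - (y - 1)/(y + y) = 8 - (-1 + y)/(2*y))
f(S(-4, 6), √(-1 - 5))*N(11) + 77 = 8*((½)*(1 + 15*11)/11) + 77 = 8*((½)*(1/11)*(1 + 165)) + 77 = 8*((½)*(1/11)*166) + 77 = 8*(83/11) + 77 = 664/11 + 77 = 1511/11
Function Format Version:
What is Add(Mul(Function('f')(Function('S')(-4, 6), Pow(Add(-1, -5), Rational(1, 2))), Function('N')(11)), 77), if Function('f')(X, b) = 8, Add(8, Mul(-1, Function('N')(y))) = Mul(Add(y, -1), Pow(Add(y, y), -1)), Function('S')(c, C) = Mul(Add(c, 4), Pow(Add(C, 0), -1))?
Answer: Rational(1511, 11) ≈ 137.36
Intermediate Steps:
Function('S')(c, C) = Mul(Pow(C, -1), Add(4, c)) (Function('S')(c, C) = Mul(Add(4, c), Pow(C, -1)) = Mul(Pow(C, -1), Add(4, c)))
Function('N')(y) = Add(8, Mul(Rational(-1, 2), Pow(y, -1), Add(-1, y))) (Function('N')(y) = Add(8, Mul(-1, Mul(Add(y, -1), Pow(Add(y, y), -1)))) = Add(8, Mul(-1, Mul(Add(-1, y), Pow(Mul(2, y), -1)))) = Add(8, Mul(-1, Mul(Add(-1, y), Mul(Rational(1, 2), Pow(y, -1))))) = Add(8, Mul(-1, Mul(Rational(1, 2), Pow(y, -1), Add(-1, y)))) = Add(8, Mul(Rational(-1, 2), Pow(y, -1), Add(-1, y))))
Add(Mul(Function('f')(Function('S')(-4, 6), Pow(Add(-1, -5), Rational(1, 2))), Function('N')(11)), 77) = Add(Mul(8, Mul(Rational(1, 2), Pow(11, -1), Add(1, Mul(15, 11)))), 77) = Add(Mul(8, Mul(Rational(1, 2), Rational(1, 11), Add(1, 165))), 77) = Add(Mul(8, Mul(Rational(1, 2), Rational(1, 11), 166)), 77) = Add(Mul(8, Rational(83, 11)), 77) = Add(Rational(664, 11), 77) = Rational(1511, 11)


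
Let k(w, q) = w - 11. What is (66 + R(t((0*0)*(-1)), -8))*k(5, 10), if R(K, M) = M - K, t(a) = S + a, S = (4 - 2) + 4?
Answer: -312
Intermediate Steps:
k(w, q) = -11 + w
S = 6 (S = 2 + 4 = 6)
t(a) = 6 + a
(66 + R(t((0*0)*(-1)), -8))*k(5, 10) = (66 + (-8 - (6 + (0*0)*(-1))))*(-11 + 5) = (66 + (-8 - (6 + 0*(-1))))*(-6) = (66 + (-8 - (6 + 0)))*(-6) = (66 + (-8 - 1*6))*(-6) = (66 + (-8 - 6))*(-6) = (66 - 14)*(-6) = 52*(-6) = -312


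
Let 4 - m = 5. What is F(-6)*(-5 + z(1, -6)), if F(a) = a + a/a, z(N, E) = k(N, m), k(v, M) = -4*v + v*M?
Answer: 50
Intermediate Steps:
m = -1 (m = 4 - 1*5 = 4 - 5 = -1)
k(v, M) = -4*v + M*v
z(N, E) = -5*N (z(N, E) = N*(-4 - 1) = N*(-5) = -5*N)
F(a) = 1 + a (F(a) = a + 1 = 1 + a)
F(-6)*(-5 + z(1, -6)) = (1 - 6)*(-5 - 5*1) = -5*(-5 - 5) = -5*(-10) = 50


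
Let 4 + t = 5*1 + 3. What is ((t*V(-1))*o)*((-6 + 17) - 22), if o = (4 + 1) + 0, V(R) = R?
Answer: 220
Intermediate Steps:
t = 4 (t = -4 + (5*1 + 3) = -4 + (5 + 3) = -4 + 8 = 4)
o = 5 (o = 5 + 0 = 5)
((t*V(-1))*o)*((-6 + 17) - 22) = ((4*(-1))*5)*((-6 + 17) - 22) = (-4*5)*(11 - 22) = -20*(-11) = 220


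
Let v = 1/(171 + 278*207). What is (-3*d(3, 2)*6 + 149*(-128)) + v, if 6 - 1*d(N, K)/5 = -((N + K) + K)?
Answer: -1168307513/57717 ≈ -20242.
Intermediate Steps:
d(N, K) = 30 + 5*N + 10*K (d(N, K) = 30 - (-5)*((N + K) + K) = 30 - (-5)*((K + N) + K) = 30 - (-5)*(N + 2*K) = 30 - 5*(-N - 2*K) = 30 + (5*N + 10*K) = 30 + 5*N + 10*K)
v = 1/57717 (v = 1/(171 + 57546) = 1/57717 ≈ 1.7326e-5)
(-3*d(3, 2)*6 + 149*(-128)) + v = (-3*(30 + 5*3 + 10*2)*6 + 149*(-128)) + 1/57717 = (-3*(30 + 15 + 20)*6 - 19072) + 1/57717 = (-3*65*6 - 19072) + 1/57717 = (-195*6 - 19072) + 1/57717 = (-1170 - 19072) + 1/57717 = -20242 + 1/57717 = -1168307513/57717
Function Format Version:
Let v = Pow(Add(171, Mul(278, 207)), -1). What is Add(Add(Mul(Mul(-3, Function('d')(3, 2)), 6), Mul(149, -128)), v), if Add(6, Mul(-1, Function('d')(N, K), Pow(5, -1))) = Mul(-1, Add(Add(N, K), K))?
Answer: Rational(-1168307513, 57717) ≈ -20242.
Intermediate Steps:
Function('d')(N, K) = Add(30, Mul(5, N), Mul(10, K)) (Function('d')(N, K) = Add(30, Mul(-5, Mul(-1, Add(Add(N, K), K)))) = Add(30, Mul(-5, Mul(-1, Add(Add(K, N), K)))) = Add(30, Mul(-5, Mul(-1, Add(N, Mul(2, K))))) = Add(30, Mul(-5, Add(Mul(-1, N), Mul(-2, K)))) = Add(30, Add(Mul(5, N), Mul(10, K))) = Add(30, Mul(5, N), Mul(10, K)))
v = Rational(1, 57717) (v = Pow(Add(171, 57546), -1) = Pow(57717, -1) = Rational(1, 57717) ≈ 1.7326e-5)
Add(Add(Mul(Mul(-3, Function('d')(3, 2)), 6), Mul(149, -128)), v) = Add(Add(Mul(Mul(-3, Add(30, Mul(5, 3), Mul(10, 2))), 6), Mul(149, -128)), Rational(1, 57717)) = Add(Add(Mul(Mul(-3, Add(30, 15, 20)), 6), -19072), Rational(1, 57717)) = Add(Add(Mul(Mul(-3, 65), 6), -19072), Rational(1, 57717)) = Add(Add(Mul(-195, 6), -19072), Rational(1, 57717)) = Add(Add(-1170, -19072), Rational(1, 57717)) = Add(-20242, Rational(1, 57717)) = Rational(-1168307513, 57717)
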